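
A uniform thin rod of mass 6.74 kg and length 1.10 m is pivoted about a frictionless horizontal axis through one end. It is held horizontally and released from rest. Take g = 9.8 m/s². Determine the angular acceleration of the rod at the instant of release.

About the pivot, I = (1/3)ML² = (1/3)(6.74)(1.10)² = 2.718 kg·m².
The weight acts at the center, a distance L/2 = 0.5500 m from the pivot; τ = Mg(L/2) = 36.33 N·m.
α = τ/I = 36.33/2.718 = 13.36 rad/s².

α ≈ 13.4 rad/s²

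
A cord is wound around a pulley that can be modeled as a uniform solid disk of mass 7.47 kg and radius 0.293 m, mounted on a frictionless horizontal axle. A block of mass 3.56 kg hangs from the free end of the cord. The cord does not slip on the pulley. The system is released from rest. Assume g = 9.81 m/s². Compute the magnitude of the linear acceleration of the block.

a ≈ 4.79 m/s²

I = ½MR² = (1/2)(7.47)(0.293)² = 0.3206 kg·m².
Block: mg − T = ma. Pulley: TR = Iα. No-slip: a = αR, so T = (I/R²)a = 3.735·a.
Then mg = (m + 3.735)a, so a = (3.56)(9.81)/(3.56 + 3.735) = 4.787 m/s².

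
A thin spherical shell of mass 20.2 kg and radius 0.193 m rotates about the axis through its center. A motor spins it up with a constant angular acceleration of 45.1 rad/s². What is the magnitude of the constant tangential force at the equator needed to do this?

F ≈ 117 N

I = (2/3)MR² = (2/3)(20.2)(0.193)² = 0.5016 kg·m².
The required torque is τ = Iα = (0.5016)(45.10) = 22.62 N·m.
A tangential force at the equator gives τ = FR, so F = τ/R = 22.62/0.193 = 117.2 N.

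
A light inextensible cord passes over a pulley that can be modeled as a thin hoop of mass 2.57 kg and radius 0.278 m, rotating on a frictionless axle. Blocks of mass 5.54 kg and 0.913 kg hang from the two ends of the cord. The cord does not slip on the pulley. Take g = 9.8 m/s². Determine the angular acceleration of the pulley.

α ≈ 18.1 rad/s²

I = MR² = (2.57)(0.278)² = 0.1986 kg·m².
Heavier block: m₁g − T₁ = m₁a. Lighter block: T₂ − m₂g = m₂a.
Pulley: (T₁ − T₂)R = Iα = I(a/R), so T₁ − T₂ = (I/R²)a = 1·M_p a = 2.570·a.
Adding the three: (m₁ − m₂)g = (m₁ + m₂ + 2.570)a, so a = (5.54 − 0.913)(9.8)/(5.54 + 0.913 + 2.570) = 5.025 m/s².
α = a/R = 5.025/0.278 = 18.08 rad/s².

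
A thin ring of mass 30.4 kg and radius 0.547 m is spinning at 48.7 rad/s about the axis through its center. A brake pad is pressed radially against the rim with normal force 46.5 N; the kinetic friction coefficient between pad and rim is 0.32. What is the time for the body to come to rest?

I = MR² = (30.4)(0.547)² = 9.096 kg·m².
Friction force f = μN = (0.32)(46.5) = 14.88 N at the rim; torque magnitude τ = fR = 8.139 N·m, opposing ω.
|α| = τ/I = 8.139/9.096 = 0.8948 rad/s² (deceleration).
0 = ω₀ − |α|t ⇒ t = ω₀/|α| = 48.7/0.8948 = 54.42 s.

t ≈ 54.4 s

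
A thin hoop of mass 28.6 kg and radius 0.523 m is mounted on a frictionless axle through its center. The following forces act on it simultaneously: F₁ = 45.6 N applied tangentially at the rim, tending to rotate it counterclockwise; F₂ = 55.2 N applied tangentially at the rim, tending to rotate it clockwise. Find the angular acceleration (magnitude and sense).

I = MR² = (28.6)(0.523)² = 7.823 kg·m².
Taking counterclockwise as positive: τ₁ = +(45.6)(0.523) = +23.85 N·m; τ₂ = −(55.2)(0.523) = −28.87 N·m.
Net torque τ = -5.021 N·m.
α = τ/I = -5.021/7.823 = -0.6418 rad/s².

α ≈ 0.642 rad/s², clockwise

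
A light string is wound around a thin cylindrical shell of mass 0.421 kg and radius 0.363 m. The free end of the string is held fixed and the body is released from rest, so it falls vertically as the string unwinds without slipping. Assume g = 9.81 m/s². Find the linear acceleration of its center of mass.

Translation: Mg − T = Ma. Rotation about the center: TR = Iα with I = MR².
With a = αR: T = (I/R²)a = M a, so Mg = (1 + 1.000)Ma.
a = g/(1 + 1.000) = 9.81/2.000 = 4.905 m/s².

a ≈ 4.91 m/s²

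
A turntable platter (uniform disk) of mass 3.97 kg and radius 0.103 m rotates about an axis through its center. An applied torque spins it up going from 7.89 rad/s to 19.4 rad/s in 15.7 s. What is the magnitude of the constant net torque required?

I = ½MR² = (1/2)(3.97)(0.103)² = 0.02106 kg·m².
α = Δω/Δt = (19.4 − 7.89)/15.7 = 0.7331 rad/s².
τ = Iα = (0.02106)(0.7331) = 0.01544 N·m.

τ ≈ 0.0154 N·m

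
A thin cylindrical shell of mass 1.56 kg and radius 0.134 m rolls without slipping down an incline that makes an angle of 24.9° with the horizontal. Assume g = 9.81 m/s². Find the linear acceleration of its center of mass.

a ≈ 2.07 m/s²

Translation along the incline: Mg sinθ − f = Ma.
Rotation about the center: fR = Iα with I = MR². No-slip gives a = αR, so f = (I/R²)a = M a.
Substituting: Mg sinθ = (1 + 1.000)Ma, so a = g sinθ/(1 + 1.000) = (9.81) sin 24.9° / 2.000 = 2.065 m/s².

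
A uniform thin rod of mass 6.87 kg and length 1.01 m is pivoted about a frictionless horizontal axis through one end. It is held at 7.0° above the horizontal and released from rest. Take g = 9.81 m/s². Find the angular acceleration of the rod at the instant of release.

α ≈ 14.5 rad/s²

About the pivot, I = (1/3)ML² = (1/3)(6.87)(1.01)² = 2.336 kg·m².
The weight acts at the center, a distance L/2 = 0.5050 m from the pivot; τ = Mg(L/2) cos 7.0° = 33.78 N·m.
α = τ/I = 33.78/2.336 = 14.46 rad/s².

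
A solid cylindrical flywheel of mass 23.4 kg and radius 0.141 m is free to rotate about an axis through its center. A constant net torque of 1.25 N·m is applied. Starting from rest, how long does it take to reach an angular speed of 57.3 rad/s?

I = ½MR² = (1/2)(23.4)(0.141)² = 0.2326 kg·m².
α = τ/I = 1.25/0.2326 = 5.374 rad/s².
ω = αt ⇒ t = ω/α = 57.3/5.374 = 10.66 s.

t ≈ 10.7 s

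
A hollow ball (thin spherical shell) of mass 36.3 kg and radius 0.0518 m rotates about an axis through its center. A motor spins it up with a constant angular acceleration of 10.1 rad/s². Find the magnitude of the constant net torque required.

τ ≈ 0.656 N·m

I = (2/3)MR² = (2/3)(36.3)(0.0518)² = 0.06493 kg·m².
τ = Iα = (0.06493)(10.10) = 0.6558 N·m.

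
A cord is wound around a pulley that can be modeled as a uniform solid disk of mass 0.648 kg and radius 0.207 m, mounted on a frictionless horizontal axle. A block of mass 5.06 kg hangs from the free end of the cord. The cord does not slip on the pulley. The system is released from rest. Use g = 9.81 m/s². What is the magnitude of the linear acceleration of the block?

a ≈ 9.22 m/s²

I = ½MR² = (1/2)(0.648)(0.207)² = 0.01388 kg·m².
Block: mg − T = ma. Pulley: TR = Iα. No-slip: a = αR, so T = (I/R²)a = 0.3240·a.
Then mg = (m + 0.3240)a, so a = (5.06)(9.81)/(5.06 + 0.3240) = 9.220 m/s².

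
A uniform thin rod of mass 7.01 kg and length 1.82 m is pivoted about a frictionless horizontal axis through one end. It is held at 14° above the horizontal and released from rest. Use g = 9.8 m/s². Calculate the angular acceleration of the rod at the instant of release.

α ≈ 7.84 rad/s²

About the pivot, I = (1/3)ML² = (1/3)(7.01)(1.82)² = 7.740 kg·m².
The weight acts at the center, a distance L/2 = 0.9100 m from the pivot; τ = Mg(L/2) cos 14° = 60.66 N·m.
α = τ/I = 60.66/7.740 = 7.837 rad/s².
(Equivalently α = (3g/(2L)) cos 14° = 7.837 rad/s².)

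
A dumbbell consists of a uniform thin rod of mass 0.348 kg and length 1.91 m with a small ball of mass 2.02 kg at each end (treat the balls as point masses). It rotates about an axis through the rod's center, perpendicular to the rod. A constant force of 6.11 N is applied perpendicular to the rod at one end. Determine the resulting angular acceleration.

α ≈ 1.54 rad/s²

I_rod = (1/12)ML² = (1/12)(0.348)(1.91)² = 0.1058 kg·m².
I_balls = 2·m·(L/2)² = 2(2.02)(0.9550)² = 3.685 kg·m².
Total I = 3.790 kg·m².
τ = F·(L/2) = (6.11)(0.955) = 5.835 N·m.
α = τ/I = 5.835/3.790 = 1.539 rad/s².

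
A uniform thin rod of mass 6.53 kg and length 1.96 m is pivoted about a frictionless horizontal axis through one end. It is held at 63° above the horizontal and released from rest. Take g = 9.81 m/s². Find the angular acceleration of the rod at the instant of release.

α ≈ 3.41 rad/s²

About the pivot, I = (1/3)ML² = (1/3)(6.53)(1.96)² = 8.362 kg·m².
The weight acts at the center, a distance L/2 = 0.9800 m from the pivot; τ = Mg(L/2) cos 63° = 28.50 N·m.
α = τ/I = 28.50/8.362 = 3.408 rad/s².
(Equivalently α = (3g/(2L)) cos 63° = 3.408 rad/s².)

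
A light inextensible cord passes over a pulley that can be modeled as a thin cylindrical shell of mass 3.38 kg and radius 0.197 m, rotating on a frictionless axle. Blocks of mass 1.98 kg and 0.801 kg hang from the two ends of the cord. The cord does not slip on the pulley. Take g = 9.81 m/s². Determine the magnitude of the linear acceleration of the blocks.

I = MR² = (3.38)(0.197)² = 0.1312 kg·m².
Heavier block: m₁g − T₁ = m₁a. Lighter block: T₂ − m₂g = m₂a.
Pulley: (T₁ − T₂)R = Iα = I(a/R), so T₁ − T₂ = (I/R²)a = 1·M_p a = 3.380·a.
Adding the three: (m₁ − m₂)g = (m₁ + m₂ + 3.380)a, so a = (1.98 − 0.801)(9.81)/(1.98 + 0.801 + 3.380) = 1.877 m/s².

a ≈ 1.88 m/s²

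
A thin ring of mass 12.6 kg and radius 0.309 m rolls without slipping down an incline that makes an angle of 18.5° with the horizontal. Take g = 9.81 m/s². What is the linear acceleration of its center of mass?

a ≈ 1.56 m/s²

Translation along the incline: Mg sinθ − f = Ma.
Rotation about the center: fR = Iα with I = MR². No-slip gives a = αR, so f = (I/R²)a = M a.
Substituting: Mg sinθ = (1 + 1.000)Ma, so a = g sinθ/(1 + 1.000) = (9.81) sin 18.5° / 2.000 = 1.556 m/s².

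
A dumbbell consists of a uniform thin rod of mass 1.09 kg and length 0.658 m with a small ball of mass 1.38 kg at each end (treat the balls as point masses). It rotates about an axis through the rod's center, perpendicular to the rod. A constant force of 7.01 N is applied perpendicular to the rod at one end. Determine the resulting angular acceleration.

α ≈ 6.82 rad/s²

I_rod = (1/12)ML² = (1/12)(1.09)(0.658)² = 0.03933 kg·m².
I_balls = 2·m·(L/2)² = 2(1.38)(0.3290)² = 0.2987 kg·m².
Total I = 0.3381 kg·m².
τ = F·(L/2) = (7.01)(0.329) = 2.306 N·m.
α = τ/I = 2.306/0.3381 = 6.822 rad/s².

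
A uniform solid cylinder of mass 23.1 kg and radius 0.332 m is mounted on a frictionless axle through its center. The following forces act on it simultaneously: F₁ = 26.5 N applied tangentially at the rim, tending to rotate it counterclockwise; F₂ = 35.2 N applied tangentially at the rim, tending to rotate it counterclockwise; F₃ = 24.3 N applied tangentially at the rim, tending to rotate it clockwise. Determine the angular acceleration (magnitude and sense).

I = ½MR² = (1/2)(23.1)(0.332)² = 1.273 kg·m².
Taking counterclockwise as positive: τ₁ = +(26.5)(0.332) = +8.798 N·m; τ₂ = +(35.2)(0.332) = +11.69 N·m; τ₃ = −(24.3)(0.332) = −8.068 N·m.
Net torque τ = 12.42 N·m.
α = τ/I = 12.42/1.273 = 9.753 rad/s².

α ≈ 9.75 rad/s², counterclockwise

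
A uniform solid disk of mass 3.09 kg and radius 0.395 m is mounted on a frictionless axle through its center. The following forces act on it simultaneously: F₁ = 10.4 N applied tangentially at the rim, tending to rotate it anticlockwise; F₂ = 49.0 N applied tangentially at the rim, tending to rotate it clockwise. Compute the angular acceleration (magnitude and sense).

α ≈ 63.3 rad/s², clockwise

I = ½MR² = (1/2)(3.09)(0.395)² = 0.2411 kg·m².
Taking anticlockwise as positive: τ₁ = +(10.4)(0.395) = +4.108 N·m; τ₂ = −(49.0)(0.395) = −19.36 N·m.
Net torque τ = -15.25 N·m.
α = τ/I = -15.25/0.2411 = -63.25 rad/s².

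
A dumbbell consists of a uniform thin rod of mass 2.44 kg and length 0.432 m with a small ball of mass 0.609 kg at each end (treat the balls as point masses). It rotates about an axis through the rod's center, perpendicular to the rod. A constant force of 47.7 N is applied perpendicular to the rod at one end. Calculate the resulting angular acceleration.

α ≈ 109 rad/s²

I_rod = (1/12)ML² = (1/12)(2.44)(0.432)² = 0.03795 kg·m².
I_balls = 2·m·(L/2)² = 2(0.609)(0.2160)² = 0.05683 kg·m².
Total I = 0.09477 kg·m².
τ = F·(L/2) = (47.7)(0.216) = 10.30 N·m.
α = τ/I = 10.30/0.09477 = 108.7 rad/s².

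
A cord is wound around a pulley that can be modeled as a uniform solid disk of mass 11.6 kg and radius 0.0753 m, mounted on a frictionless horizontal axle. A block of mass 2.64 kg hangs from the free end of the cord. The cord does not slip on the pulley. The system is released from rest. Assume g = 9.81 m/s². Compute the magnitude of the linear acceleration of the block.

a ≈ 3.07 m/s²

I = ½MR² = (1/2)(11.6)(0.0753)² = 0.03289 kg·m².
Block: mg − T = ma. Pulley: TR = Iα. No-slip: a = αR, so T = (I/R²)a = 5.800·a.
Then mg = (m + 5.800)a, so a = (2.64)(9.81)/(2.64 + 5.800) = 3.069 m/s².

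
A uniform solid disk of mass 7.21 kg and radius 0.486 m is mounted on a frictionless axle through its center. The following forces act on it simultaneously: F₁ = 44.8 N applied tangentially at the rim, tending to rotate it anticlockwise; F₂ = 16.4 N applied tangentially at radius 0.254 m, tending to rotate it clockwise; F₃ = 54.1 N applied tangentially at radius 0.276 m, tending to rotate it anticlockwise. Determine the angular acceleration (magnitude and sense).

I = ½MR² = (1/2)(7.21)(0.486)² = 0.8515 kg·m².
Taking anticlockwise as positive: τ₁ = +(44.8)(0.486) = +21.77 N·m; τ₂ = −(16.4)(0.254) = −4.166 N·m; τ₃ = +(54.1)(0.276) = +14.93 N·m.
Net torque τ = 32.54 N·m.
α = τ/I = 32.54/0.8515 = 38.21 rad/s².

α ≈ 38.2 rad/s², anticlockwise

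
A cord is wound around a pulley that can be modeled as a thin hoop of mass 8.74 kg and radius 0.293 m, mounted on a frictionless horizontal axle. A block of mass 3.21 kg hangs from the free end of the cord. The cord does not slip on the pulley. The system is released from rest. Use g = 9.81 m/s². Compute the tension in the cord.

I = MR² = (8.74)(0.293)² = 0.7503 kg·m².
Block: mg − T = ma. Pulley: TR = Iα. No-slip: a = αR, so T = (I/R²)a = 8.740·a.
Then mg = (m + 8.740)a, so a = (3.21)(9.81)/(3.21 + 8.740) = 2.635 m/s².
T = 8.740·a = 23.03 N.

T ≈ 23.0 N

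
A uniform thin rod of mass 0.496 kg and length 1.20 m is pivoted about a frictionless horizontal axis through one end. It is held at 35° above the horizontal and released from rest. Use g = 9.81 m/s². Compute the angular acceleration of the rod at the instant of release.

α ≈ 10.0 rad/s²

About the pivot, I = (1/3)ML² = (1/3)(0.496)(1.20)² = 0.2381 kg·m².
The weight acts at the center, a distance L/2 = 0.6000 m from the pivot; τ = Mg(L/2) cos 35° = 2.391 N·m.
α = τ/I = 2.391/0.2381 = 10.04 rad/s².
(Equivalently α = (3g/(2L)) cos 35° = 10.04 rad/s².)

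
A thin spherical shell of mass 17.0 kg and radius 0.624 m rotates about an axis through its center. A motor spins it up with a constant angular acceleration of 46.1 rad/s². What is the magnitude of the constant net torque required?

I = (2/3)MR² = (2/3)(17.0)(0.624)² = 4.413 kg·m².
τ = Iα = (4.413)(46.10) = 203.4 N·m.

τ ≈ 203 N·m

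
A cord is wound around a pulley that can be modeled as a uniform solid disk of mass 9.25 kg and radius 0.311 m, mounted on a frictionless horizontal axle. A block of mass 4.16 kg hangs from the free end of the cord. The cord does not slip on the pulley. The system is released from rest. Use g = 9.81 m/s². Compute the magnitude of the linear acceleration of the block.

a ≈ 4.65 m/s²

I = ½MR² = (1/2)(9.25)(0.311)² = 0.4473 kg·m².
Block: mg − T = ma. Pulley: TR = Iα. No-slip: a = αR, so T = (I/R²)a = 4.625·a.
Then mg = (m + 4.625)a, so a = (4.16)(9.81)/(4.16 + 4.625) = 4.645 m/s².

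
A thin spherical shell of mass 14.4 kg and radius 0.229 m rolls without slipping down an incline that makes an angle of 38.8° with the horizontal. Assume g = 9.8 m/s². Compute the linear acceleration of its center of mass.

a ≈ 3.68 m/s²

Translation along the incline: Mg sinθ − f = Ma.
Rotation about the center: fR = Iα with I = (2/3)MR². No-slip gives a = αR, so f = (I/R²)a = (2/3)M a.
Substituting: Mg sinθ = (1 + 0.6667)Ma, so a = g sinθ/(1 + 0.6667) = (9.8) sin 38.8° / 1.667 = 3.684 m/s².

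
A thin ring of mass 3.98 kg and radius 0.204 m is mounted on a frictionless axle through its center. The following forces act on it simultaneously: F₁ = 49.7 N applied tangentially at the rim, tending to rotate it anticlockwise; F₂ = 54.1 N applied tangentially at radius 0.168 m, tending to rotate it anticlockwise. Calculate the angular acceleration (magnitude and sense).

I = MR² = (3.98)(0.204)² = 0.1656 kg·m².
Taking anticlockwise as positive: τ₁ = +(49.7)(0.204) = +10.14 N·m; τ₂ = +(54.1)(0.168) = +9.089 N·m.
Net torque τ = 19.23 N·m.
α = τ/I = 19.23/0.1656 = 116.1 rad/s².

α ≈ 116 rad/s², anticlockwise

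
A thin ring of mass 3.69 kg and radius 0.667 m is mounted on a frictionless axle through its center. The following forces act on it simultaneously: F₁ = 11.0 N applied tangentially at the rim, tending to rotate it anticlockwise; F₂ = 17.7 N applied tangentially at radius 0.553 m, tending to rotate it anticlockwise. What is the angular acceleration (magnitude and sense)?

I = MR² = (3.69)(0.667)² = 1.642 kg·m².
Taking anticlockwise as positive: τ₁ = +(11.0)(0.667) = +7.337 N·m; τ₂ = +(17.7)(0.553) = +9.788 N·m.
Net torque τ = 17.13 N·m.
α = τ/I = 17.13/1.642 = 10.43 rad/s².

α ≈ 10.4 rad/s², anticlockwise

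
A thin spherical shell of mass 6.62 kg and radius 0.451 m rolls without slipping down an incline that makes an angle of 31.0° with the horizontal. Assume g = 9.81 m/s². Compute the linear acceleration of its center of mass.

a ≈ 3.03 m/s²

Translation along the incline: Mg sinθ − f = Ma.
Rotation about the center: fR = Iα with I = (2/3)MR². No-slip gives a = αR, so f = (I/R²)a = (2/3)M a.
Substituting: Mg sinθ = (1 + 0.6667)Ma, so a = g sinθ/(1 + 0.6667) = (9.81) sin 31.0° / 1.667 = 3.032 m/s².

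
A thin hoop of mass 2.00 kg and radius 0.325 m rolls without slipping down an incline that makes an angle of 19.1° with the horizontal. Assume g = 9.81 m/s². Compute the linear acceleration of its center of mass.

Translation along the incline: Mg sinθ − f = Ma.
Rotation about the center: fR = Iα with I = MR². No-slip gives a = αR, so f = (I/R²)a = M a.
Substituting: Mg sinθ = (1 + 1.000)Ma, so a = g sinθ/(1 + 1.000) = (9.81) sin 19.1° / 2.000 = 1.605 m/s².

a ≈ 1.61 m/s²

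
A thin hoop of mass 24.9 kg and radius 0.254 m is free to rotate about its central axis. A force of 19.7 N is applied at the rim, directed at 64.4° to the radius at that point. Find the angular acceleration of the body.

α ≈ 2.81 rad/s²

I = MR² = (24.9)(0.254)² = 1.606 kg·m².
Only the tangential component produces torque: τ = F R sinθ = (19.7)(0.254) sin 64.4° = 4.513 N·m.
Newton's second law for rotation, τ = Iα, gives α = τ/I = 4.513/1.606 = 2.809 rad/s².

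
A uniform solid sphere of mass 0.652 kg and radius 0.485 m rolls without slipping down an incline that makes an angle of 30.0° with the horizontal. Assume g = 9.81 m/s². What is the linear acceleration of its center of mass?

a ≈ 3.50 m/s²

Translation along the incline: Mg sinθ − f = Ma.
Rotation about the center: fR = Iα with I = (2/5)MR². No-slip gives a = αR, so f = (I/R²)a = (2/5)M a.
Substituting: Mg sinθ = (1 + 0.4000)Ma, so a = g sinθ/(1 + 0.4000) = (9.81) sin 30.0° / 1.400 = 3.504 m/s².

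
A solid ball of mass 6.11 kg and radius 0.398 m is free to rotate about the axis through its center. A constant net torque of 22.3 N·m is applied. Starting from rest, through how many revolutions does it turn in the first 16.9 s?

≈ 1310 revolutions

I = (2/5)MR² = (2/5)(6.11)(0.398)² = 0.3871 kg·m².
α = τ/I = 22.3/0.3871 = 57.60 rad/s².
θ = ½αt² = ½(57.60)(16.9)² = 8226 rad.
Revolutions = θ/(2π) = 1309.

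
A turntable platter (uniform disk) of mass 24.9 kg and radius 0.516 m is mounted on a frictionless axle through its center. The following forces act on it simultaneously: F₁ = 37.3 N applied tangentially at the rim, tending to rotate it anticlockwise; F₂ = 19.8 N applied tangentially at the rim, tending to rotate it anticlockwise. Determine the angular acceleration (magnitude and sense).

I = ½MR² = (1/2)(24.9)(0.516)² = 3.315 kg·m².
Taking anticlockwise as positive: τ₁ = +(37.3)(0.516) = +19.25 N·m; τ₂ = +(19.8)(0.516) = +10.22 N·m.
Net torque τ = 29.46 N·m.
α = τ/I = 29.46/3.315 = 8.888 rad/s².

α ≈ 8.89 rad/s², anticlockwise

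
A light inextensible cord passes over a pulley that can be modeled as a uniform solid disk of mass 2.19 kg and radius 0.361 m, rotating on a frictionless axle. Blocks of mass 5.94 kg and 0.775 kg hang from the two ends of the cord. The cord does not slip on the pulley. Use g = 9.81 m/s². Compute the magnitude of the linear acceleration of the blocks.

I = ½MR² = (1/2)(2.19)(0.361)² = 0.1427 kg·m².
Heavier block: m₁g − T₁ = m₁a. Lighter block: T₂ − m₂g = m₂a.
Pulley: (T₁ − T₂)R = Iα = I(a/R), so T₁ − T₂ = (I/R²)a = (1/2)M_p a = 1.095·a.
Adding the three: (m₁ − m₂)g = (m₁ + m₂ + 1.095)a, so a = (5.94 − 0.775)(9.81)/(5.94 + 0.775 + 1.095) = 6.488 m/s².

a ≈ 6.49 m/s²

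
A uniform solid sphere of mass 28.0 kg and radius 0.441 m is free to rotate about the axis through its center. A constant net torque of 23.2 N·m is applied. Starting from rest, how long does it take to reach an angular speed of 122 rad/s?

I = (2/5)MR² = (2/5)(28.0)(0.441)² = 2.178 kg·m².
α = τ/I = 23.2/2.178 = 10.65 rad/s².
ω = αt ⇒ t = ω/α = 122/10.65 = 11.45 s.

t ≈ 11.5 s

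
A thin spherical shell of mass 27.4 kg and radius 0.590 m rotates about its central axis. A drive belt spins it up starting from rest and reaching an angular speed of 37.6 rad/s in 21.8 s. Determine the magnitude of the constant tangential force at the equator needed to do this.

F ≈ 18.6 N

I = (2/3)MR² = (2/3)(27.4)(0.590)² = 6.359 kg·m².
α = Δω/Δt = (37.6 − 0)/21.8 = 1.725 rad/s².
The required torque is τ = Iα = (6.359)(1.725) = 10.97 N·m.
A tangential force at the equator gives τ = FR, so F = τ/R = 10.97/0.590 = 18.59 N.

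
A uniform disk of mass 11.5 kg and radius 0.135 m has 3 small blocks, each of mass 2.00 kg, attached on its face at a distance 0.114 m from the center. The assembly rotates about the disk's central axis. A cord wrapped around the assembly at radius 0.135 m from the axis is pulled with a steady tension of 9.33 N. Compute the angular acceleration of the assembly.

α ≈ 6.89 rad/s²

I_disk = ½MR² = ½(11.5)(0.135)² = 0.1048 kg·m².
I_blocks = 3·m·r² = 3(2.00)(0.114)² = 0.07798 kg·m².
Total I = 0.1828 kg·m².
τ = F r = (9.33)(0.135) = 1.260 N·m.
α = τ/I = 1.260/0.1828 = 6.891 rad/s².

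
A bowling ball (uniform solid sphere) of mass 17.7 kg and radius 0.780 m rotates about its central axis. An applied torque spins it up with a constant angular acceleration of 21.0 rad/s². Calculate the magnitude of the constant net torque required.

τ ≈ 90.5 N·m

I = (2/5)MR² = (2/5)(17.7)(0.780)² = 4.307 kg·m².
τ = Iα = (4.307)(21.00) = 90.46 N·m.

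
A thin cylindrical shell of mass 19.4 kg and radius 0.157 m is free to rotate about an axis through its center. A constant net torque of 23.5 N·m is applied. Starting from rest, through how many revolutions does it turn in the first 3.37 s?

≈ 44.4 revolutions

I = MR² = (19.4)(0.157)² = 0.4782 kg·m².
α = τ/I = 23.5/0.4782 = 49.14 rad/s².
θ = ½αt² = ½(49.14)(3.37)² = 279.1 rad.
Revolutions = θ/(2π) = 44.41.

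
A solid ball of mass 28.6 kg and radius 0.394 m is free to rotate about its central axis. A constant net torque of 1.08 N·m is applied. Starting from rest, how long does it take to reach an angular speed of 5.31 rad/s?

I = (2/5)MR² = (2/5)(28.6)(0.394)² = 1.776 kg·m².
α = τ/I = 1.08/1.776 = 0.6081 rad/s².
ω = αt ⇒ t = ω/α = 5.31/0.6081 = 8.732 s.

t ≈ 8.73 s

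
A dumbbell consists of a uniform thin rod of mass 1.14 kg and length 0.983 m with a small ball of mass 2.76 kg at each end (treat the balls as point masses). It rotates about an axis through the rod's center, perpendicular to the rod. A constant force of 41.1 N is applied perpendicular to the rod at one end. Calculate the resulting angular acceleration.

I_rod = (1/12)ML² = (1/12)(1.14)(0.983)² = 0.09180 kg·m².
I_balls = 2·m·(L/2)² = 2(2.76)(0.4915)² = 1.333 kg·m².
Total I = 1.425 kg·m².
τ = F·(L/2) = (41.1)(0.491) = 20.20 N·m.
α = τ/I = 20.20/1.425 = 14.17 rad/s².

α ≈ 14.2 rad/s²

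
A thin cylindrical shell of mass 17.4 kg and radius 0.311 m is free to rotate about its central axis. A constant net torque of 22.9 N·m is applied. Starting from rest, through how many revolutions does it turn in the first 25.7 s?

≈ 715 revolutions

I = MR² = (17.4)(0.311)² = 1.683 kg·m².
α = τ/I = 22.9/1.683 = 13.61 rad/s².
θ = ½αt² = ½(13.61)(25.7)² = 4494 rad.
Revolutions = θ/(2π) = 715.2.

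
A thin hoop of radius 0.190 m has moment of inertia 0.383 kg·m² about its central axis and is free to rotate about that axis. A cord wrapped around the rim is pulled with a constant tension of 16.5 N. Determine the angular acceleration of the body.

τ = F R = (16.5)(0.190) = 3.135 N·m.
From τ = Iα: α = 3.135/0.3830 = 8.185 rad/s².

α ≈ 8.19 rad/s²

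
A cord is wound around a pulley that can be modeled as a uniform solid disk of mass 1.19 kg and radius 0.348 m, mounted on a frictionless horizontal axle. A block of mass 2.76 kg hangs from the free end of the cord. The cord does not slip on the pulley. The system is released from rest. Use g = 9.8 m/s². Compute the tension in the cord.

I = ½MR² = (1/2)(1.19)(0.348)² = 0.07206 kg·m².
Block: mg − T = ma. Pulley: TR = Iα. No-slip: a = αR, so T = (I/R²)a = 0.5950·a.
Then mg = (m + 0.5950)a, so a = (2.76)(9.8)/(2.76 + 0.5950) = 8.062 m/s².
T = 0.5950·a = 4.797 N.

T ≈ 4.80 N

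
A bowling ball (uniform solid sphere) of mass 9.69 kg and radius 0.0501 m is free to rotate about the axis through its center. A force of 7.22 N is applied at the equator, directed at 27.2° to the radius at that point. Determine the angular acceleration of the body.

α ≈ 17.0 rad/s²

I = (2/5)MR² = (2/5)(9.69)(0.0501)² = 0.009729 kg·m².
Only the tangential component produces torque: τ = F R sinθ = (7.22)(0.0501) sin 27.2° = 0.1653 N·m.
From τ = Iα: α = 0.1653/0.009729 = 17.00 rad/s².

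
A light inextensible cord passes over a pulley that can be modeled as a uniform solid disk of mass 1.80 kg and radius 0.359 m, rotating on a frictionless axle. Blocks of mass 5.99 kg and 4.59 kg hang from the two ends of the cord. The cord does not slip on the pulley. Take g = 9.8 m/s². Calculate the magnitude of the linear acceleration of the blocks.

a ≈ 1.20 m/s²

I = ½MR² = (1/2)(1.80)(0.359)² = 0.1160 kg·m².
Heavier block: m₁g − T₁ = m₁a. Lighter block: T₂ − m₂g = m₂a.
Pulley: (T₁ − T₂)R = Iα = I(a/R), so T₁ − T₂ = (I/R²)a = (1/2)M_p a = 0.9000·a.
Adding the three: (m₁ − m₂)g = (m₁ + m₂ + 0.9000)a, so a = (5.99 − 4.59)(9.8)/(5.99 + 4.59 + 0.9000) = 1.195 m/s².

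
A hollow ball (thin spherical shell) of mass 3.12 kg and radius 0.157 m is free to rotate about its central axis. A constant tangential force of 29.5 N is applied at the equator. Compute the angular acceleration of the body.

I = (2/3)MR² = (2/3)(3.12)(0.157)² = 0.05127 kg·m².
τ = F R = (29.5)(0.157) = 4.631 N·m.
Newton's second law for rotation, τ = Iα, gives α = τ/I = 4.631/0.05127 = 90.34 rad/s².

α ≈ 90.3 rad/s²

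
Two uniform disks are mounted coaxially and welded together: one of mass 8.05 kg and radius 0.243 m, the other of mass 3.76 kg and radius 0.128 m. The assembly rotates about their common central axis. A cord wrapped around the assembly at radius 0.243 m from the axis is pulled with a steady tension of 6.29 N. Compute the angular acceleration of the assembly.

α ≈ 5.69 rad/s²

I = ½M₁R₁² + ½M₂R₂² = ½(8.05)(0.243)² + ½(3.76)(0.128)² = 0.2685 kg·m².
τ = F r = (6.29)(0.243) = 1.528 N·m.
α = τ/I = 1.528/0.2685 = 5.693 rad/s².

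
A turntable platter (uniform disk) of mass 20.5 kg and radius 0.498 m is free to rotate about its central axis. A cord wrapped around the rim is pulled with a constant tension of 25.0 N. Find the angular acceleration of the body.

α ≈ 4.90 rad/s²

I = ½MR² = (1/2)(20.5)(0.498)² = 2.542 kg·m².
τ = F R = (25.0)(0.498) = 12.45 N·m.
Newton's second law for rotation, τ = Iα, gives α = τ/I = 12.45/2.542 = 4.898 rad/s².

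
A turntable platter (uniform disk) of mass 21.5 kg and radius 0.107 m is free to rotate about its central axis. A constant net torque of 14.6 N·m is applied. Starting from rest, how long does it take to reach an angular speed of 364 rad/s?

t ≈ 3.07 s

I = ½MR² = (1/2)(21.5)(0.107)² = 0.1231 kg·m².
α = τ/I = 14.6/0.1231 = 118.6 rad/s².
ω = αt ⇒ t = ω/α = 364/118.6 = 3.068 s.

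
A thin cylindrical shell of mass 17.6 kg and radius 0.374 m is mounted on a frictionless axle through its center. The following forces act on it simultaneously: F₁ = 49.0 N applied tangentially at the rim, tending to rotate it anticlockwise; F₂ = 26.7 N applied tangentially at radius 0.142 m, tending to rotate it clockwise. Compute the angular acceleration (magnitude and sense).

α ≈ 5.90 rad/s², anticlockwise

I = MR² = (17.6)(0.374)² = 2.462 kg·m².
Taking anticlockwise as positive: τ₁ = +(49.0)(0.374) = +18.33 N·m; τ₂ = −(26.7)(0.142) = −3.791 N·m.
Net torque τ = 14.53 N·m.
α = τ/I = 14.53/2.462 = 5.904 rad/s².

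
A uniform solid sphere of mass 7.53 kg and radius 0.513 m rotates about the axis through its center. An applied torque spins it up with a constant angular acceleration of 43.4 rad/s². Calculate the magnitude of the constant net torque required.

τ ≈ 34.4 N·m

I = (2/5)MR² = (2/5)(7.53)(0.513)² = 0.7927 kg·m².
τ = Iα = (0.7927)(43.40) = 34.40 N·m.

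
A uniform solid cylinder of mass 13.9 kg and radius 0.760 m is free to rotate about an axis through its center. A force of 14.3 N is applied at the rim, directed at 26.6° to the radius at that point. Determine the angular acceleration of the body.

I = ½MR² = (1/2)(13.9)(0.760)² = 4.014 kg·m².
Only the tangential component produces torque: τ = F R sinθ = (14.3)(0.760) sin 26.6° = 4.866 N·m.
From τ = Iα: α = 4.866/4.014 = 1.212 rad/s².

α ≈ 1.21 rad/s²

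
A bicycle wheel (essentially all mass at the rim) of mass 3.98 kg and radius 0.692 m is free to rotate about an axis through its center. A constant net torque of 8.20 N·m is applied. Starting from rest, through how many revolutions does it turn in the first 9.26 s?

I = MR² = (3.98)(0.692)² = 1.906 kg·m².
α = τ/I = 8.20/1.906 = 4.302 rad/s².
θ = ½αt² = ½(4.302)(9.26)² = 184.5 rad.
Revolutions = θ/(2π) = 29.36.

≈ 29.4 revolutions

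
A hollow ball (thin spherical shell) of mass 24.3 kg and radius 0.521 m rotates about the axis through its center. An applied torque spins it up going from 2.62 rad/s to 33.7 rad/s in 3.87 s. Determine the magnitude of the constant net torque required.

I = (2/3)MR² = (2/3)(24.3)(0.521)² = 4.397 kg·m².
α = Δω/Δt = (33.7 − 2.62)/3.87 = 8.031 rad/s².
τ = Iα = (4.397)(8.031) = 35.32 N·m.

τ ≈ 35.3 N·m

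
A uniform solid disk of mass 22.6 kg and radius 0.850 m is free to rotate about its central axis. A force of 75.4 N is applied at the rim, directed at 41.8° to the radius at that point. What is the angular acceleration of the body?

α ≈ 5.23 rad/s²

I = ½MR² = (1/2)(22.6)(0.850)² = 8.164 kg·m².
Only the tangential component produces torque: τ = F R sinθ = (75.4)(0.850) sin 41.8° = 42.72 N·m.
Newton's second law for rotation, τ = Iα, gives α = τ/I = 42.72/8.164 = 5.232 rad/s².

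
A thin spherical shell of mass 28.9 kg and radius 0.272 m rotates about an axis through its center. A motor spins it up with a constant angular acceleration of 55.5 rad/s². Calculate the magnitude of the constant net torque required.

τ ≈ 79.1 N·m

I = (2/3)MR² = (2/3)(28.9)(0.272)² = 1.425 kg·m².
τ = Iα = (1.425)(55.50) = 79.11 N·m.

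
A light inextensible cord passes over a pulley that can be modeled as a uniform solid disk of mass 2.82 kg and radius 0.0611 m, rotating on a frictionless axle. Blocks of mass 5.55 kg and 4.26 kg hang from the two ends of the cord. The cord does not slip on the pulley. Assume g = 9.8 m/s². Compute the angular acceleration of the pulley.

α ≈ 18.4 rad/s²

I = ½MR² = (1/2)(2.82)(0.0611)² = 0.005264 kg·m².
Heavier block: m₁g − T₁ = m₁a. Lighter block: T₂ − m₂g = m₂a.
Pulley: (T₁ − T₂)R = Iα = I(a/R), so T₁ − T₂ = (I/R²)a = (1/2)M_p a = 1.410·a.
Adding the three: (m₁ − m₂)g = (m₁ + m₂ + 1.410)a, so a = (5.55 − 4.26)(9.8)/(5.55 + 4.26 + 1.410) = 1.127 m/s².
α = a/R = 1.127/0.0611 = 18.44 rad/s².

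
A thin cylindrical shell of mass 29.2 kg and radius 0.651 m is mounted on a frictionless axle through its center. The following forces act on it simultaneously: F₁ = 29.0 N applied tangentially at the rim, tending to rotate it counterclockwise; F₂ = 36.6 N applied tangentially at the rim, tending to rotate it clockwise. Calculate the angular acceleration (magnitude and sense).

α ≈ 0.400 rad/s², clockwise

I = MR² = (29.2)(0.651)² = 12.37 kg·m².
Taking counterclockwise as positive: τ₁ = +(29.0)(0.651) = +18.88 N·m; τ₂ = −(36.6)(0.651) = −23.83 N·m.
Net torque τ = -4.948 N·m.
α = τ/I = -4.948/12.37 = -0.3998 rad/s².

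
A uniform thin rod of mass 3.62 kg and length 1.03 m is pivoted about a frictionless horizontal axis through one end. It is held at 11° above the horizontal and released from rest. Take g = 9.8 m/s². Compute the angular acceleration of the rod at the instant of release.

About the pivot, I = (1/3)ML² = (1/3)(3.62)(1.03)² = 1.280 kg·m².
The weight acts at the center, a distance L/2 = 0.5150 m from the pivot; τ = Mg(L/2) cos 11° = 17.93 N·m.
α = τ/I = 17.93/1.280 = 14.01 rad/s².

α ≈ 14.0 rad/s²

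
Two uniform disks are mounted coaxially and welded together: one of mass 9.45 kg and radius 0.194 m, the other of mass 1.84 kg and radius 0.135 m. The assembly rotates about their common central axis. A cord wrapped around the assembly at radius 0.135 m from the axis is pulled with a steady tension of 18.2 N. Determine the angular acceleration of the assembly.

α ≈ 12.6 rad/s²

I = ½M₁R₁² + ½M₂R₂² = ½(9.45)(0.194)² + ½(1.84)(0.135)² = 0.1946 kg·m².
τ = F r = (18.2)(0.135) = 2.457 N·m.
α = τ/I = 2.457/0.1946 = 12.63 rad/s².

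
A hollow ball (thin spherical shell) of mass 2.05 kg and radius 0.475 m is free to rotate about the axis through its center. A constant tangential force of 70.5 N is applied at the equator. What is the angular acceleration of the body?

I = (2/3)MR² = (2/3)(2.05)(0.475)² = 0.3084 kg·m².
τ = F R = (70.5)(0.475) = 33.49 N·m.
From τ = Iα: α = 33.49/0.3084 = 108.6 rad/s².

α ≈ 109 rad/s²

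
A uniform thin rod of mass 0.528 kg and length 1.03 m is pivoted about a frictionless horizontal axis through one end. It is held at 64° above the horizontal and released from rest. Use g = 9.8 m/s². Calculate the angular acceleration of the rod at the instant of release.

α ≈ 6.26 rad/s²

About the pivot, I = (1/3)ML² = (1/3)(0.528)(1.03)² = 0.1867 kg·m².
The weight acts at the center, a distance L/2 = 0.5150 m from the pivot; τ = Mg(L/2) cos 64° = 1.168 N·m.
α = τ/I = 1.168/0.1867 = 6.256 rad/s².
(Equivalently α = (3g/(2L)) cos 64° = 6.256 rad/s².)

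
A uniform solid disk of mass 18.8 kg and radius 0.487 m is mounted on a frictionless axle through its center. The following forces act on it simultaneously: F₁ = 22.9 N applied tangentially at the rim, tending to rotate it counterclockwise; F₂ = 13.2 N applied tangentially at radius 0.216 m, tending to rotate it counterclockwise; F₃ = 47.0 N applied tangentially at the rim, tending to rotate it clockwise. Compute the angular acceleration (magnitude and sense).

α ≈ 3.99 rad/s², clockwise

I = ½MR² = (1/2)(18.8)(0.487)² = 2.229 kg·m².
Taking counterclockwise as positive: τ₁ = +(22.9)(0.487) = +11.15 N·m; τ₂ = +(13.2)(0.216) = +2.851 N·m; τ₃ = −(47.0)(0.487) = −22.89 N·m.
Net torque τ = -8.886 N·m.
α = τ/I = -8.886/2.229 = -3.986 rad/s².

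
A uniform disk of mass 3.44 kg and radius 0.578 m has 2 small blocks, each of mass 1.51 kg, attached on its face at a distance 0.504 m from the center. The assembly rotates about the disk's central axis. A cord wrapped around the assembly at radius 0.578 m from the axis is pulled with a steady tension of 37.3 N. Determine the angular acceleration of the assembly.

α ≈ 16.1 rad/s²

I_disk = ½MR² = ½(3.44)(0.578)² = 0.5746 kg·m².
I_blocks = 2·m·r² = 2(1.51)(0.504)² = 0.7671 kg·m².
Total I = 1.342 kg·m².
τ = F r = (37.3)(0.578) = 21.56 N·m.
α = τ/I = 21.56/1.342 = 16.07 rad/s².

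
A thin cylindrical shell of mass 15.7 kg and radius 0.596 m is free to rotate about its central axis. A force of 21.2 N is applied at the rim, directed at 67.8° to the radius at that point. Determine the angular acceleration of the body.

I = MR² = (15.7)(0.596)² = 5.577 kg·m².
Only the tangential component produces torque: τ = F R sinθ = (21.2)(0.596) sin 67.8° = 11.70 N·m.
Newton's second law for rotation, τ = Iα, gives α = τ/I = 11.70/5.577 = 2.098 rad/s².

α ≈ 2.10 rad/s²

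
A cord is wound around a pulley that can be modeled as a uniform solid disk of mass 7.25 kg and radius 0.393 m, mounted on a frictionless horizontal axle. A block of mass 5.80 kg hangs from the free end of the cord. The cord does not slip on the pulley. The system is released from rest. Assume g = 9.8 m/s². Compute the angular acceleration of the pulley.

I = ½MR² = (1/2)(7.25)(0.393)² = 0.5599 kg·m².
Block: mg − T = ma. Pulley: TR = Iα. No-slip: a = αR, so T = (I/R²)a = 3.625·a.
Then mg = (m + 3.625)a, so a = (5.80)(9.8)/(5.80 + 3.625) = 6.031 m/s².
α = a/R = 6.031/0.393 = 15.35 rad/s².

α ≈ 15.3 rad/s²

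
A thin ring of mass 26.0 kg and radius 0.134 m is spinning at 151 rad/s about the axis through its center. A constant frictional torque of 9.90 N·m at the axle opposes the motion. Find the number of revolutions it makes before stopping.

≈ 85.6 revolutions

I = MR² = (26.0)(0.134)² = 0.4669 kg·m².
The net torque has magnitude 9.90 N·m, opposing ω.
|α| = τ/I = 9.900/0.4669 = 21.21 rad/s² (deceleration).
ω² = ω₀² − 2|α|θ with ω = 0 ⇒ θ = ω₀²/(2|α|) = 537.6 rad = 85.56 rev.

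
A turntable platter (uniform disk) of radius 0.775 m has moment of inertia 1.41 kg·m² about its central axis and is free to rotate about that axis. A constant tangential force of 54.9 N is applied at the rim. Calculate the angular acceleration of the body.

α ≈ 30.2 rad/s²

τ = F R = (54.9)(0.775) = 42.55 N·m.
Newton's second law for rotation, τ = Iα, gives α = τ/I = 42.55/1.410 = 30.18 rad/s².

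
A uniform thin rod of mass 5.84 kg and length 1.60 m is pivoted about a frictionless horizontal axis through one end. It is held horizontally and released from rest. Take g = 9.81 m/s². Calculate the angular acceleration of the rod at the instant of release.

About the pivot, I = (1/3)ML² = (1/3)(5.84)(1.60)² = 4.983 kg·m².
The weight acts at the center, a distance L/2 = 0.8000 m from the pivot; τ = Mg(L/2) = 45.83 N·m.
α = τ/I = 45.83/4.983 = 9.197 rad/s².
(Equivalently α = (3g/(2L)) = 9.197 rad/s².)

α ≈ 9.20 rad/s²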